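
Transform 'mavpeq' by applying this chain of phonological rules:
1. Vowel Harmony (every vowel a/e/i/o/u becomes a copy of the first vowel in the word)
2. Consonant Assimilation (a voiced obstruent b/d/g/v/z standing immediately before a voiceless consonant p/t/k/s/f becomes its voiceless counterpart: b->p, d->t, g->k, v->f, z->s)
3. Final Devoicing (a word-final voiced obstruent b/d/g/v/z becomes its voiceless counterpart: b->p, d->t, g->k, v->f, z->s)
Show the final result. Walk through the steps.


Starting form: 'mavpeq'
Rule 1: Vowel Harmony: all vowels become 'a' (matching first vowel). 'mavpeq' -> 'mavpaq'
Rule 2: Consonant Assimilation: voiced obstruent before voiceless consonant becomes voiceless ('vp' -> 'fp'). 'mavpaq' -> 'mafpaq'
Rule 3: Final Devoicing: final consonant 'q' is not one of the voiced obstruents b/d/g/v/z. No change.
Final form: 'mafpaq'

mafpaq


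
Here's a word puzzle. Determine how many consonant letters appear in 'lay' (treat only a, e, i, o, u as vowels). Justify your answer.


Consonants in 'lay': l, y = 2 consonants.

2


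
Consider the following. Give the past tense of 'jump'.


Apply rule: Add -ed. 'jump' becomes 'jumped'.

jumped


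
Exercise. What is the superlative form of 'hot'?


Apply superlative formation (double final consonant, add -est): 'hot' -> 'hottest'.

hottest


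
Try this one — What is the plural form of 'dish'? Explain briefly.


Apply rule: Add -es (sibilant/fricative ending). 'dish' becomes 'dishes'.

dishes


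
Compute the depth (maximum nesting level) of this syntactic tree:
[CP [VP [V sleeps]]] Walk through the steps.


Count bracket nesting levels:
'[' at pos 0: depth = 1
'[' at pos 4: depth = 2
'[' at pos 8: depth = 3
Maximum depth reached: 3

3


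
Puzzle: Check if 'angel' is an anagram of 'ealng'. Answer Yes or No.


Sorted letters of 'angel': 'aegln'
Sorted letters of 'ealng': 'aegln'
They match.

Yes


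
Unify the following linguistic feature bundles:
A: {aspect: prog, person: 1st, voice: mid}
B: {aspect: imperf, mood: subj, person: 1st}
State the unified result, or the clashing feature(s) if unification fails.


Compare features:
aspect: A=prog vs B=imperf -> CLASH
mood: A=_ vs B=subj -> unified: subj
person: A=1st vs B=1st -> unified: 1st
voice: A=mid vs B=_ -> unified: mid
Clash detected on feature 'aspect' (prog vs imperf); unification fails.

CLASH on 'aspect' (prog vs imperf)


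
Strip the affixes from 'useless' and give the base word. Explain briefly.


Remove suffix '-less' from 'useless' to get root 'use'.

use


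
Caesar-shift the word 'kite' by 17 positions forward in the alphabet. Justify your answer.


Shift each letter by 17: k -> b, i -> z, t -> k, e -> v. Result: 'bzkv'.

bzkv


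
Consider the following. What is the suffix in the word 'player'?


The word 'player' = 'play' (root) + '-er' (suffix). The suffix is '-er'.

er


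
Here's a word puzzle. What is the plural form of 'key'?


Apply rule: Add -s. 'key' becomes 'keys'.

keys


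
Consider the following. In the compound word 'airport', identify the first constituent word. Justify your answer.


Split 'airport' into 'air' + 'port'. The first part is 'air'.

air


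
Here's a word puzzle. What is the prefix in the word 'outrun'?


The word 'outrun' = 'out' (prefix) + 'run' (root). The prefix is 'out'.

out


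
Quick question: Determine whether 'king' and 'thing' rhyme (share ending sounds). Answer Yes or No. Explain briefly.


Rime (stressed vowel + following sounds) of 'king': -ing = /ɪŋ/
Rime of 'thing': -ing = /ɪŋ/
/ɪŋ/ and /ɪŋ/ are the same ending sound, so the words rhyme.

Yes


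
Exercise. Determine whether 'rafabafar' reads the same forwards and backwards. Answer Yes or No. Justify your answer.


Forward: 'rafabafar'
Reversed: 'rafabafar'
They are identical.

Yes


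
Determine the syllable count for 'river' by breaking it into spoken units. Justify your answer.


Break 'river' into syllables: riv-er -> riv | er = 2 syllables

2 syllables


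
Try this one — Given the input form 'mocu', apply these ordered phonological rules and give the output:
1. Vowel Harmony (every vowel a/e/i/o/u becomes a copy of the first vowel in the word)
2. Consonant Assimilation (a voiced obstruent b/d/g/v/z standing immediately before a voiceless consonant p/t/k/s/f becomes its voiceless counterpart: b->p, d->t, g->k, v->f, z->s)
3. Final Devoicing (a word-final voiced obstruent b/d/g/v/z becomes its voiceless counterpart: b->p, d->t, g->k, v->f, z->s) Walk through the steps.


Starting form: 'mocu'
Rule 1: Vowel Harmony: all vowels become 'o' (matching first vowel). 'mocu' -> 'moco'
Rule 2: Consonant Assimilation: no voiced obstruent (b/d/g/v/z) stands immediately before a voiceless consonant (p/t/k/s/f). No change.
Rule 3: Final Devoicing: the word ends in the vowel 'o', not a consonant. No change.
Final form: 'moco'

moco


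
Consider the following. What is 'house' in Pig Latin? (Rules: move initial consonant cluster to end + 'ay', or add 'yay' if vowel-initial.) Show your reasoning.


'house': move consonant cluster 'h' to end and add 'ay': 'ousehay'.

ousehay


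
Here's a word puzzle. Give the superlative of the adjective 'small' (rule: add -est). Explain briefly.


Apply superlative formation (add -est): 'small' -> 'smallest'.

smallest


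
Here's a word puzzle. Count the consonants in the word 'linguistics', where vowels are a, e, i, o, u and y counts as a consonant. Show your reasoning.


Consonants in 'linguistics': l, n, g, s, t, c, s = 7 consonants.

7


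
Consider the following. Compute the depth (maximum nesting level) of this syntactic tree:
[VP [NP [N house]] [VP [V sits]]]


Count bracket nesting levels:
'[' at pos 0: depth = 1
'[' at pos 4: depth = 2
'[' at pos 8: depth = 3
'[' at pos 19: depth = 2
'[' at pos 23: depth = 3
Maximum depth reached: 3

3


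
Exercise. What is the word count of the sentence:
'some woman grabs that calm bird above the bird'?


Split into words: some | woman | grabs | that | calm | bird | above | the | bird = 9 words.

9


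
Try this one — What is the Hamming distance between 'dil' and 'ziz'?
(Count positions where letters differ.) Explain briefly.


Alignment:
Position 1: 'd' vs 'z' = DIFFER
Position 2: 'i' vs 'i' = match
Position 3: 'l' vs 'z' = DIFFER
Total differences: 2

2


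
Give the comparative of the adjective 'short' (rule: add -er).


Apply comparative formation (add -er): 'short' -> 'shorter'.

shorter


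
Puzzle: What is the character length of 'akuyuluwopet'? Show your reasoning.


Spell out 'akuyuluwopet' and number each letter: a(1), k(2), u(3), y(4), u(5), l(6), u(7), w(8), o(9), p(10), e(11), t(12). Total: 12 letters.

12


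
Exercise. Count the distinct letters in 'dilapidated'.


Unique letters in 'dilapidated': {a, d, e, i, l, p, t} = 7 distinct letters.

7


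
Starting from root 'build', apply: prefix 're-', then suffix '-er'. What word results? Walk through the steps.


Step 1: Add prefix 're-' to 'build' = 'rebuild'
Step 2: Add suffix '-er' to 'rebuild' = 'rebuilder'

rebuilder


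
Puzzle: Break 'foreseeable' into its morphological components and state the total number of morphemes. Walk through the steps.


Step 1: Identify prefix: 'fore' (meaning: before/front)
Step 2: Identify root: 'see'
Step 3: Identify suffix(es): 'able'
Decomposition: fore- (prefix: before/front) + see (root) + -able (suffix: capable of)
Total morphemes: 3

3 morphemes (fore- (prefix: before/front) + see (root) + -able (suffix: capable of))


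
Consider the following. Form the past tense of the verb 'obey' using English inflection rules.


Apply rule: Add -ed. 'obey' becomes 'obeyed'.

obeyed


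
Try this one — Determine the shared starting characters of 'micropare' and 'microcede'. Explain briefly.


Compare from the start: 5 characters match: 'micro'. Mismatch at position 6: 'p' vs 'c'.

micro


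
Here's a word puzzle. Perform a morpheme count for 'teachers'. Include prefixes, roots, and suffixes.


Decomposition: teach (root) + -er (suffix) + -s (plural) = 3 morpheme(s)

3 morphemes


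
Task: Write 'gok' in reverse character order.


Reverse 'gok' character by character: 'kog'.

kog


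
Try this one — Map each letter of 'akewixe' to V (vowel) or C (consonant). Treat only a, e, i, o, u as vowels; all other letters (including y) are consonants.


Letter mapping: a = V, k = C, e = V, w = C, i = V, x = C, e = V.

VCVCVCV


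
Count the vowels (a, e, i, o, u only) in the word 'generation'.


Vowels in 'generation': e, e, a, i, o = 5 vowels.

5


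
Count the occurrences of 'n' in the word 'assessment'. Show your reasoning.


Letter 'n' in 'assessment': found at position(s) 9 = 1 occurrence(s).

1


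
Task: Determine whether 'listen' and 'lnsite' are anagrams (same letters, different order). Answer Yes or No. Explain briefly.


Sorted letters of 'listen': 'eilnst'
Sorted letters of 'lnsite': 'eilnst'
They match.

Yes


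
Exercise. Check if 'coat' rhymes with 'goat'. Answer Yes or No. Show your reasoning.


Rime (stressed vowel + following sounds) of 'coat': -oat = /oʊt/
Rime of 'goat': -oat = /oʊt/
/oʊt/ and /oʊt/ are the same ending sound, so the words rhyme.

Yes


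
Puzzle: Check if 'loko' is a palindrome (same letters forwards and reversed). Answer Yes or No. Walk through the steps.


Forward: 'loko'
Reversed: 'okol'
They differ.

No


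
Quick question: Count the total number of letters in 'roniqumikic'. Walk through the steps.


Spell out 'roniqumikic' and number each letter: r(1), o(2), n(3), i(4), q(5), u(6), m(7), i(8), k(9), i(10), c(11). Total: 11 letters.

11


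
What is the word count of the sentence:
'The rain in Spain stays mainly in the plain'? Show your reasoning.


Split into words: The | rain | in | Spain | stays | mainly | in | the | plain = 9 words.

9


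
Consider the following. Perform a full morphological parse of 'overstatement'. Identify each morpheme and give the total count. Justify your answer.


Step 1: Identify prefix: 'over' (meaning: excessively)
Step 2: Identify root: 'state'
Step 3: Identify suffix(es): 'ment'
Decomposition: over- (prefix: excessively) + state (root) + -ment (suffix: action/result)
Total morphemes: 3

3 morphemes (over- (prefix: excessively) + state (root) + -ment (suffix: action/result))


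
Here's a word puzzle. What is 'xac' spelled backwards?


Reverse 'xac' character by character: 'cax'.

cax


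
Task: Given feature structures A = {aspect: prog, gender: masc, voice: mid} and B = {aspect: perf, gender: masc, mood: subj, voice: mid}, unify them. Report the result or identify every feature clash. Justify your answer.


Compare features:
aspect: A=prog vs B=perf -> CLASH
gender: A=masc vs B=masc -> unified: masc
mood: A=_ vs B=subj -> unified: subj
voice: A=mid vs B=mid -> unified: mid
Clash detected on feature 'aspect' (prog vs perf); unification fails.

CLASH on 'aspect' (prog vs perf)


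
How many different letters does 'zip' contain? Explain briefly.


Unique letters in 'zip': {i, p, z} = 3 distinct letters.

3


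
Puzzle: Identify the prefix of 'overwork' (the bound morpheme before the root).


The word 'overwork' = 'over' (prefix) + 'work' (root). The prefix is 'over'.

over


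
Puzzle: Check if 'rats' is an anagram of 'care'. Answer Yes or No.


Sorted letters of 'rats': 'arst'
Sorted letters of 'care': 'acer'
They do not match.

No


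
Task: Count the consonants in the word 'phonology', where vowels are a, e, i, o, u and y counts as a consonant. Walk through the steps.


Consonants in 'phonology': p, h, n, l, g, y = 6 consonants.

6


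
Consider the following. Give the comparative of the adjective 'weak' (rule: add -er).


Apply comparative formation (add -er): 'weak' -> 'weaker'.

weaker


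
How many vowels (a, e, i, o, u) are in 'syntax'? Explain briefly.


Vowels in 'syntax': a = 1 vowels.

1


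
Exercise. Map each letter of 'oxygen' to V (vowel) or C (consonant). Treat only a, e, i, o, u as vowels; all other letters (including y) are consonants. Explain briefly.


Letter mapping: o = V, x = C, y = C, g = C, e = V, n = C.

VCCCVC


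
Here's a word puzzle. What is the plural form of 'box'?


Apply rule: Add -es (sibilant/fricative ending). 'box' becomes 'boxes'.

boxes


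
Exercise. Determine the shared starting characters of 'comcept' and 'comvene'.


Compare from the start: 3 characters match: 'com'. Mismatch at position 4: 'c' vs 'v'.

com


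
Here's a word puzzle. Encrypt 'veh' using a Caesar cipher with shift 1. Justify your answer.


Shift each letter by 1: v -> w, e -> f, h -> i. Result: 'wfi'.

wfi


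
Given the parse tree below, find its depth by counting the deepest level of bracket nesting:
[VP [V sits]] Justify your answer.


Count bracket nesting levels:
'[' at pos 0: depth = 1
'[' at pos 4: depth = 2
Maximum depth reached: 2

2


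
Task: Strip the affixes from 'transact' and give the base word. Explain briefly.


Remove prefix 'trans' from 'transact' to get root 'act'.

act


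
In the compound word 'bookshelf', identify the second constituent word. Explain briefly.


Split 'bookshelf' into 'book' + 'shelf'. The second part is 'shelf'.

shelf


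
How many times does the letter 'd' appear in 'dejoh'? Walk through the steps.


Letter 'd' in 'dejoh': found at position(s) 1 = 1 occurrence(s).

1


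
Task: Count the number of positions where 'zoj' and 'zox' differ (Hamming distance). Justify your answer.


Alignment:
Position 1: 'z' vs 'z' = match
Position 2: 'o' vs 'o' = match
Position 3: 'j' vs 'x' = DIFFER
Total differences: 1

1


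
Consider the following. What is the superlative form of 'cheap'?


Apply superlative formation (add -est): 'cheap' -> 'cheapest'.

cheapest


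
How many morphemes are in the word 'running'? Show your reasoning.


Decomposition: run (root) + -ing (suffix) = 2 morpheme(s)

2 morphemes


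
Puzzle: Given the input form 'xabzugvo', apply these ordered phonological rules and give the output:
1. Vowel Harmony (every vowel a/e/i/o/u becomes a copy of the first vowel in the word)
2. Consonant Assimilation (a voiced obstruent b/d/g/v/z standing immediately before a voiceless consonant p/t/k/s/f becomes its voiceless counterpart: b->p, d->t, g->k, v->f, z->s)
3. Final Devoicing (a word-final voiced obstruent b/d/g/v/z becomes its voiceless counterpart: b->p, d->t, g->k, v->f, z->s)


Starting form: 'xabzugvo'
Rule 1: Vowel Harmony: all vowels become 'a' (matching first vowel). 'xabzugvo' -> 'xabzagva'
Rule 2: Consonant Assimilation: no voiced obstruent (b/d/g/v/z) stands immediately before a voiceless consonant (p/t/k/s/f). No change.
Rule 3: Final Devoicing: the word ends in the vowel 'a', not a consonant. No change.
Final form: 'xabzagva'

xabzagva


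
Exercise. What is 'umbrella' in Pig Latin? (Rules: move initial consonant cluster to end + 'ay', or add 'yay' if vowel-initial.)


'umbrella' starts with a vowel, so add 'yay': 'umbrellayay'.

umbrellayay


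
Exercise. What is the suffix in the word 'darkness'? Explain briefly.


The word 'darkness' = 'dark' (root) + '-ness' (suffix). The suffix is '-ness'.

ness


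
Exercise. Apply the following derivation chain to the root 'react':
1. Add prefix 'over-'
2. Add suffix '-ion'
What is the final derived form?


Step 1: Add prefix 'over-' to 'react' = 'overreact'
Step 2: Add suffix '-ion' to 'overreact' = 'overreaction'

overreaction


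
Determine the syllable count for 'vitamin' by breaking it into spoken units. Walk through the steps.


Break 'vitamin' into syllables: vi-ta-min -> vi | ta | min = 3 syllables

3 syllables


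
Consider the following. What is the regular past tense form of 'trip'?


Apply rule: Double final consonant and add -ed. 'trip' becomes 'tripped'.

tripped


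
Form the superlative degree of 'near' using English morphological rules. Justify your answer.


Apply superlative formation (add -est): 'near' -> 'nearest'.

nearest


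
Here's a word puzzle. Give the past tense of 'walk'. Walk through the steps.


Apply rule: Add -ed. 'walk' becomes 'walked'.

walked


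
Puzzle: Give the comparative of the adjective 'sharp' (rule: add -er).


Apply comparative formation (add -er): 'sharp' -> 'sharper'.

sharper


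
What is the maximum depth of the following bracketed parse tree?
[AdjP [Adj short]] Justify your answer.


Count bracket nesting levels:
'[' at pos 0: depth = 1
'[' at pos 6: depth = 2
Maximum depth reached: 2

2


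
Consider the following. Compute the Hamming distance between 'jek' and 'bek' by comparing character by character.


Alignment:
Position 1: 'j' vs 'b' = DIFFER
Position 2: 'e' vs 'e' = match
Position 3: 'k' vs 'k' = match
Total differences: 1

1


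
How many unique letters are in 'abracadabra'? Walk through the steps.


Unique letters in 'abracadabra': {a, b, c, d, r} = 5 distinct letters.

5


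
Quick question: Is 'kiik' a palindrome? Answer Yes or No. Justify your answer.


Forward: 'kiik'
Reversed: 'kiik'
They are identical.

Yes


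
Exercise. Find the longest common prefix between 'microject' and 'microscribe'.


Compare from the start: 5 characters match: 'micro'. Mismatch at position 6: 'j' vs 's'.

micro


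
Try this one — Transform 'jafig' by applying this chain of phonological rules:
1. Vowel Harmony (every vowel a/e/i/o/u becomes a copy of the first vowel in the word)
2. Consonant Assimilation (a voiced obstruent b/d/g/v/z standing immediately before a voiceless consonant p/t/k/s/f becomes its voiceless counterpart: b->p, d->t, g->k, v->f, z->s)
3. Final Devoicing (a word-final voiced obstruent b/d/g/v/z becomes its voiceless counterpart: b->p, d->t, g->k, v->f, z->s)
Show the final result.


Starting form: 'jafig'
Rule 1: Vowel Harmony: all vowels become 'a' (matching first vowel). 'jafig' -> 'jafag'
Rule 2: Consonant Assimilation: no voiced obstruent (b/d/g/v/z) stands immediately before a voiceless consonant (p/t/k/s/f). No change.
Rule 3: Final Devoicing: word-final voiced obstruent 'g' becomes voiceless 'k'. 'jafag' -> 'jafak'
Final form: 'jafak'

jafak


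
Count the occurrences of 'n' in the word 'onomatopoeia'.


Letter 'n' in 'onomatopoeia': found at position(s) 2 = 1 occurrence(s).

1


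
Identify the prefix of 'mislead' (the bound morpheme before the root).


The word 'mislead' = 'mis' (prefix) + 'lead' (root). The prefix is 'mis'.

mis


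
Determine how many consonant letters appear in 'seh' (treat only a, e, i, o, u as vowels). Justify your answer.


Consonants in 'seh': s, h = 2 consonants.

2


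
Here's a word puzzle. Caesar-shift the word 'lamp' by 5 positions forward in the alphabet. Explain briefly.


Shift each letter by 5: l -> q, a -> f, m -> r, p -> u. Result: 'qfru'.

qfru


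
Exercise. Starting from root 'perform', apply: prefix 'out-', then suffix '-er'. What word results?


Step 1: Add prefix 'out-' to 'perform' = 'outperform'
Step 2: Add suffix '-er' to 'outperform' = 'outperformer'

outperformer


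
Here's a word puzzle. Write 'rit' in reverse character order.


Reverse 'rit' character by character: 'tir'.

tir


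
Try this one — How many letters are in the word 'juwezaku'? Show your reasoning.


Spell out 'juwezaku' and number each letter: j(1), u(2), w(3), e(4), z(5), a(6), k(7), u(8). Total: 8 letters.

8


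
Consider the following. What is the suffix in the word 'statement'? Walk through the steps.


The word 'statement' = 'state' (root) + '-ment' (suffix). The suffix is '-ment'.

ment


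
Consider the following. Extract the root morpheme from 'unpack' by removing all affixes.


Remove prefix 'un' from 'unpack' to get root 'pack'.

pack


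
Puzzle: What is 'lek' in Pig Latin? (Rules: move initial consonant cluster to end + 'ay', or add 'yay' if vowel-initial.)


'lek': move consonant cluster 'l' to end and add 'ay': 'eklay'.

eklay


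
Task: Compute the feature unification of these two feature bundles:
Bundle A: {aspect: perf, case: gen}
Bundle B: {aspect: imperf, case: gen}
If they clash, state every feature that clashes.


Compare features:
aspect: A=perf vs B=imperf -> CLASH
case: A=gen vs B=gen -> unified: gen
Clash detected on feature 'aspect' (perf vs imperf); unification fails.

CLASH on 'aspect' (perf vs imperf)


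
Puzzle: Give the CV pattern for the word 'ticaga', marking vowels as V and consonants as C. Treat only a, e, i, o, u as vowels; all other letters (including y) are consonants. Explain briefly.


Letter mapping: t = C, i = V, c = C, a = V, g = C, a = V.

CVCVCV


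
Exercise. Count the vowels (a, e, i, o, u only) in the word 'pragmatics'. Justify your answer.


Vowels in 'pragmatics': a, a, i = 3 vowels.

3


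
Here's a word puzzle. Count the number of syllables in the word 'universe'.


Break 'universe' into syllables: u-ni-verse -> u | ni | verse = 3 syllables

3 syllables


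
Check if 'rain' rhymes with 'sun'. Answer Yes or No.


Rime (stressed vowel + following sounds) of 'rain': -ain = /eɪn/
Rime of 'sun': -un = /ʌn/
/eɪn/ and /ʌn/ are different ending sounds, so the words do not rhyme.

No


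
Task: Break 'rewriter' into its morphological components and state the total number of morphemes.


Step 1: Identify prefix: 're' (meaning: again)
Step 2: Identify root: 'write'
Step 3: Identify suffix(es): 'er'
Decomposition: re- (prefix: again) + write (root) + -er (suffix: one who)
Total morphemes: 3

3 morphemes (re- (prefix: again) + write (root) + -er (suffix: one who))


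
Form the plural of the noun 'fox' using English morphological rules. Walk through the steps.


Apply rule: Add -es (sibilant/fricative ending). 'fox' becomes 'foxes'.

foxes


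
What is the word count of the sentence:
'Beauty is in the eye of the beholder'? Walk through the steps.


Split into words: Beauty | is | in | the | eye | of | the | beholder = 8 words.

8


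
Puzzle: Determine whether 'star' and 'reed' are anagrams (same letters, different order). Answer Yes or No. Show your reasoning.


Sorted letters of 'star': 'arst'
Sorted letters of 'reed': 'deer'
They do not match.

No


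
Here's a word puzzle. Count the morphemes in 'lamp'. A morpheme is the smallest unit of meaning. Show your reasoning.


Decomposition: lamp (free morpheme) = 1 morpheme(s)

1 morphemes


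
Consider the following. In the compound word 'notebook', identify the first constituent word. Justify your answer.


Split 'notebook' into 'note' + 'book'. The first part is 'note'.

note


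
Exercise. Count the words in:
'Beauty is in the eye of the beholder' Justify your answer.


Split into words: Beauty | is | in | the | eye | of | the | beholder = 8 words.

8


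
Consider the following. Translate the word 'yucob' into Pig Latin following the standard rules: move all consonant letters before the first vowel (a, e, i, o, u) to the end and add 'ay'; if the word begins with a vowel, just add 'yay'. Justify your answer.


'yucob': move consonant cluster 'y' to end and add 'ay': 'ucobyay'.

ucobyay


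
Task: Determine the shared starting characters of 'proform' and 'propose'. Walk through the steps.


Compare from the start: 3 characters match: 'pro'. Mismatch at position 4: 'f' vs 'p'.

pro


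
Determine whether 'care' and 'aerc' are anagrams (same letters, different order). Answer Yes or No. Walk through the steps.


Sorted letters of 'care': 'acer'
Sorted letters of 'aerc': 'acer'
They match.

Yes


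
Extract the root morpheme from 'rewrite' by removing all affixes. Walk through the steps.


Remove prefix 're' from 'rewrite' to get root 'write'.

write


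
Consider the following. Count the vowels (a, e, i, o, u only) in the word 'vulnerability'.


Vowels in 'vulnerability': u, e, a, i, i = 5 vowels.

5


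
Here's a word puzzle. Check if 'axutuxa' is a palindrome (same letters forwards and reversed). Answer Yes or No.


Forward: 'axutuxa'
Reversed: 'axutuxa'
They are identical.

Yes


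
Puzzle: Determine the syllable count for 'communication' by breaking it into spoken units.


Break 'communication' into syllables: com-mu-ni-ca-tion -> com | mu | ni | ca | tion = 5 syllables

5 syllables


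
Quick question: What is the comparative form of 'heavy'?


Apply comparative formation (consonant + y: change y to i, add -er): 'heavy' -> 'heavier'.

heavier


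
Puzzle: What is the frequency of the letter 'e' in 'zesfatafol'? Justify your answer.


Letter 'e' in 'zesfatafol': found at position(s) 2 = 1 occurrence(s).

1


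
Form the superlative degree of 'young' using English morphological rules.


Apply superlative formation (add -est): 'young' -> 'youngest'.

youngest


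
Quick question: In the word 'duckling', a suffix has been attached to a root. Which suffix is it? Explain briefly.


The word 'duckling' = 'duck' (root) + '-ling' (suffix). The suffix is '-ling'.

ling


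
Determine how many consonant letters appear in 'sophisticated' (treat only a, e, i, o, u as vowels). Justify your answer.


Consonants in 'sophisticated': s, p, h, s, t, c, t, d = 8 consonants.

8


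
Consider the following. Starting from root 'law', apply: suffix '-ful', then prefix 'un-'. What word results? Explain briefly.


Step 1: Add suffix '-ful' to 'law' = 'lawful'
Step 2: Add prefix 'un-' to 'lawful' = 'unlawful'

unlawful


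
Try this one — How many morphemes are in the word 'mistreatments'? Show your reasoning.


Decomposition: mis- (prefix) + treat (root) + -ment (suffix) + -s (plural) = 4 morpheme(s)

4 morphemes


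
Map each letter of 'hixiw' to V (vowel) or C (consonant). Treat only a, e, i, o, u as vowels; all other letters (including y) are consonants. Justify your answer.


Letter mapping: h = C, i = V, x = C, i = V, w = C.

CVCVC


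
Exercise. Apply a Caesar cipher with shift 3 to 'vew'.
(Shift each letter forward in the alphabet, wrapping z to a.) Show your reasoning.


Shift each letter by 3: v -> y, e -> h, w -> z. Result: 'yhz'.

yhz


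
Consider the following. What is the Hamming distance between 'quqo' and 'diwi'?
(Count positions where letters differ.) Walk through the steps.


Alignment:
Position 1: 'q' vs 'd' = DIFFER
Position 2: 'u' vs 'i' = DIFFER
Position 3: 'q' vs 'w' = DIFFER
Position 4: 'o' vs 'i' = DIFFER
Total differences: 4

4


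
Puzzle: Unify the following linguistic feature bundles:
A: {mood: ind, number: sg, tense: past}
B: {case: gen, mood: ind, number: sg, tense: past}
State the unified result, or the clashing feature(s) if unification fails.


Compare features:
case: A=_ vs B=gen -> unified: gen
mood: A=ind vs B=ind -> unified: ind
number: A=sg vs B=sg -> unified: sg
tense: A=past vs B=past -> unified: past
No clashes found.

Unified: {case: gen, mood: ind, number: sg, tense: past}


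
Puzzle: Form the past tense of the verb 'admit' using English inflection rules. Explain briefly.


Apply rule: Double final consonant and add -ed. 'admit' becomes 'admitted'.

admitted


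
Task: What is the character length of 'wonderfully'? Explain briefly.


Spell out 'wonderfully' and number each letter: w(1), o(2), n(3), d(4), e(5), r(6), f(7), u(8), l(9), l(10), y(11). Total: 11 letters.

11


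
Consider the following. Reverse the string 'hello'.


Reverse 'hello' character by character: 'olleh'.

olleh


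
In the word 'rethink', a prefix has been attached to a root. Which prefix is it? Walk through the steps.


The word 'rethink' = 're' (prefix) + 'think' (root). The prefix is 're'.

re


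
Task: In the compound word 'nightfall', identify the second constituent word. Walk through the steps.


Split 'nightfall' into 'night' + 'fall'. The second part is 'fall'.

fall


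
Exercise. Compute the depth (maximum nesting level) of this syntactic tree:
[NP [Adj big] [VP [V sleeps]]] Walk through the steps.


Count bracket nesting levels:
'[' at pos 0: depth = 1
'[' at pos 4: depth = 2
'[' at pos 14: depth = 2
'[' at pos 18: depth = 3
Maximum depth reached: 3

3


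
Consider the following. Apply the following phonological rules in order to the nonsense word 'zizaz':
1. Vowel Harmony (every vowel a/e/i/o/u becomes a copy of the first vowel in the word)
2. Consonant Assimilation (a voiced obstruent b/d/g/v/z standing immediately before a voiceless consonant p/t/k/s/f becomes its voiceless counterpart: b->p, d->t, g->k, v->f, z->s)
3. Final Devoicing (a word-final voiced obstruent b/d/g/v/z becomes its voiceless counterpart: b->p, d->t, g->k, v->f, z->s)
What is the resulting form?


Starting form: 'zizaz'
Rule 1: Vowel Harmony: all vowels become 'i' (matching first vowel). 'zizaz' -> 'ziziz'
Rule 2: Consonant Assimilation: no voiced obstruent (b/d/g/v/z) stands immediately before a voiceless consonant (p/t/k/s/f). No change.
Rule 3: Final Devoicing: word-final voiced obstruent 'z' becomes voiceless 's'. 'ziziz' -> 'zizis'
Final form: 'zizis'

zizis


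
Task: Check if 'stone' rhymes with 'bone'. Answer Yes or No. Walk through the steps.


Rime (stressed vowel + following sounds) of 'stone': -one = /oʊn/
Rime of 'bone': -one = /oʊn/
/oʊn/ and /oʊn/ are the same ending sound, so the words rhyme.

Yes


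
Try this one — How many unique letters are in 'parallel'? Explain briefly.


Unique letters in 'parallel': {a, e, l, p, r} = 5 distinct letters.

5


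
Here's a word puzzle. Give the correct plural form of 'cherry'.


Apply rule: Change -y to -ies (consonant + y). 'cherry' becomes 'cherries'.

cherries


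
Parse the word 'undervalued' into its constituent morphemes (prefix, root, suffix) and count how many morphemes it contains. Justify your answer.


Step 1: Identify prefix: 'under' (meaning: beneath/insufficient)
Step 2: Identify root: 'value'
Step 3: Identify suffix(es): 'ed'
Decomposition: under- (prefix: beneath/insufficient) + value (root) + -ed (suffix: past)
Total morphemes: 3

3 morphemes (under- (prefix: beneath/insufficient) + value (root) + -ed (suffix: past))


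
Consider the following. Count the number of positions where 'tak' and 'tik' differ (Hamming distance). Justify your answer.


Alignment:
Position 1: 't' vs 't' = match
Position 2: 'a' vs 'i' = DIFFER
Position 3: 'k' vs 'k' = match
Total differences: 1

1


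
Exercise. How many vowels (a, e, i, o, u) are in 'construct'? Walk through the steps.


Vowels in 'construct': o, u = 2 vowels.

2


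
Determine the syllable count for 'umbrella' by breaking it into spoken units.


Break 'umbrella' into syllables: um-brel-la -> um | brel | la = 3 syllables

3 syllables


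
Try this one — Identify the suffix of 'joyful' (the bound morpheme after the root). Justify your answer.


The word 'joyful' = 'joy' (root) + '-ful' (suffix). The suffix is '-ful'.

ful


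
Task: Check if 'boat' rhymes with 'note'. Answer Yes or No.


Rime (stressed vowel + following sounds) of 'boat': -oat = /oʊt/
Rime of 'note': -ote = /oʊt/
/oʊt/ and /oʊt/ are the same ending sound, so the words rhyme.

Yes


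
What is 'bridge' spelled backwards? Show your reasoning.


Reverse 'bridge' character by character: 'egdirb'.

egdirb


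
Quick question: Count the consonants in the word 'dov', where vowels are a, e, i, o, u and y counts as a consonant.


Consonants in 'dov': d, v = 2 consonants.

2


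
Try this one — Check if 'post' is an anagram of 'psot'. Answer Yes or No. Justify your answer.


Sorted letters of 'post': 'opst'
Sorted letters of 'psot': 'opst'
They match.

Yes


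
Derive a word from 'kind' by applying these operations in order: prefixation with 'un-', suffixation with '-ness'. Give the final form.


Step 1: Add prefix 'un-' to 'kind' = 'unkind'
Step 2: Add suffix '-ness' to 'unkind' = 'unkindness'

unkindness


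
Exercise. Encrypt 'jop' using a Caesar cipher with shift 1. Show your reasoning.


Shift each letter by 1: j -> k, o -> p, p -> q. Result: 'kpq'.

kpq


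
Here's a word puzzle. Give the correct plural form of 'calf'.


Apply rule: Change -f to -ves. 'calf' becomes 'calves'.

calves


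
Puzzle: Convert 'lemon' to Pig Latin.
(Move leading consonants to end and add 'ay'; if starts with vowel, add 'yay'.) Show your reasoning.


'lemon': move consonant cluster 'l' to end and add 'ay': 'emonlay'.

emonlay


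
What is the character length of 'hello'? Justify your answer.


Spell out 'hello' and number each letter: h(1), e(2), l(3), l(4), o(5). Total: 5 letters.

5


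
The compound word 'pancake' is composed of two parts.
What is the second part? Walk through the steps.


Split 'pancake' into 'pan' + 'cake'. The second part is 'cake'.

cake


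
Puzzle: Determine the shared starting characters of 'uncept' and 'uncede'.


Compare from the start: 4 characters match: 'unce'. Mismatch at position 5: 'p' vs 'd'.

unce


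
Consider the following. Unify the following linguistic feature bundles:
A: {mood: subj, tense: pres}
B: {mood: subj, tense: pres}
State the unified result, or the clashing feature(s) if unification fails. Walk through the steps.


Compare features:
mood: A=subj vs B=subj -> unified: subj
tense: A=pres vs B=pres -> unified: pres
No clashes found.

Unified: {mood: subj, tense: pres}


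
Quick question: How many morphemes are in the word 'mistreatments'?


Decomposition: mis- (prefix) + treat (root) + -ment (suffix) + -s (plural) = 4 morpheme(s)

4 morphemes


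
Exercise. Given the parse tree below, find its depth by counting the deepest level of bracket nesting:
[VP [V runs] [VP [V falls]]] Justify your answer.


Count bracket nesting levels:
'[' at pos 0: depth = 1
'[' at pos 4: depth = 2
'[' at pos 13: depth = 2
'[' at pos 17: depth = 3
Maximum depth reached: 3

3


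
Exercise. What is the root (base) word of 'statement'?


Remove suffix '-ment' from 'statement' to get root 'state'.

state


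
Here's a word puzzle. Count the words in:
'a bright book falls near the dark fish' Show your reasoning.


Split into words: a | bright | book | falls | near | the | dark | fish = 8 words.

8


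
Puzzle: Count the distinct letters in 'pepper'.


Unique letters in 'pepper': {e, p, r} = 3 distinct letters.

3


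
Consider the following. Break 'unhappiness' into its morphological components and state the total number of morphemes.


Step 1: Identify prefix: 'un' (meaning: not/reverse)
Step 2: Identify root: 'happy'
Step 3: Identify suffix(es): 'ness'
Decomposition: un- (prefix: not/reverse) + happy (root) + -ness (suffix: state of)
Total morphemes: 3

3 morphemes (un- (prefix: not/reverse) + happy (root) + -ness (suffix: state of))


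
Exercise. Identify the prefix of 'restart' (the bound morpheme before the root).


The word 'restart' = 're' (prefix) + 'start' (root). The prefix is 're'.

re


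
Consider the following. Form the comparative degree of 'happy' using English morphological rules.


Apply comparative formation (consonant + y: change y to i, add -er): 'happy' -> 'happier'.

happier


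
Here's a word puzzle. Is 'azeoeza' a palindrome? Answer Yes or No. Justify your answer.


Forward: 'azeoeza'
Reversed: 'azeoeza'
They are identical.

Yes


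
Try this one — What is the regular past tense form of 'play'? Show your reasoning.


Apply rule: Add -ed. 'play' becomes 'played'.

played


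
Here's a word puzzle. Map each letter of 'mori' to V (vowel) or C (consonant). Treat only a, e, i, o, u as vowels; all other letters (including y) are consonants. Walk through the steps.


Letter mapping: m = C, o = V, r = C, i = V.

CVCV


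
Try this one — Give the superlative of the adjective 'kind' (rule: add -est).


Apply superlative formation (add -est): 'kind' -> 'kindest'.

kindest


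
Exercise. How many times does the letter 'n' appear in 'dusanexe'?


Letter 'n' in 'dusanexe': found at position(s) 5 = 1 occurrence(s).

1


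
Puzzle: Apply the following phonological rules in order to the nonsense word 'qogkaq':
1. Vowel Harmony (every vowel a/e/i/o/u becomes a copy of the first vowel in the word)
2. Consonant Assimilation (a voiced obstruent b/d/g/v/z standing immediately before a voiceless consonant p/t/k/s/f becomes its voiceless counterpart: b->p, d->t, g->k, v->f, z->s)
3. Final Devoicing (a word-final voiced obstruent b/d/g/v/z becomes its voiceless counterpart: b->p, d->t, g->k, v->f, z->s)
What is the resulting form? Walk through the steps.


Starting form: 'qogkaq'
Rule 1: Vowel Harmony: all vowels become 'o' (matching first vowel). 'qogkaq' -> 'qogkoq'
Rule 2: Consonant Assimilation: voiced obstruent before voiceless consonant becomes voiceless ('gk' -> 'kk'). 'qogkoq' -> 'qokkoq'
Rule 3: Final Devoicing: final consonant 'q' is not one of the voiced obstruents b/d/g/v/z. No change.
Final form: 'qokkoq'

qokkoq


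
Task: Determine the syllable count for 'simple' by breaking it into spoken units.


Break 'simple' into syllables: sim-ple -> sim | ple = 2 syllables

2 syllables


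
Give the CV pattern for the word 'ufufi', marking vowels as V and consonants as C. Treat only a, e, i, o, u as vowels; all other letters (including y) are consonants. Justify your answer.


Letter mapping: u = V, f = C, u = V, f = C, i = V.

VCVCV


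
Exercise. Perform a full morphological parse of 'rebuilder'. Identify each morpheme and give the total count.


Step 1: Identify prefix: 're' (meaning: again)
Step 2: Identify root: 'build'
Step 3: Identify suffix(es): 'er'
Decomposition: re- (prefix: again) + build (root) + -er (suffix: one who)
Total morphemes: 3

3 morphemes (re- (prefix: again) + build (root) + -er (suffix: one who))


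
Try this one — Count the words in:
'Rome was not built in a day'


Split into words: Rome | was | not | built | in | a | day = 7 words.

7


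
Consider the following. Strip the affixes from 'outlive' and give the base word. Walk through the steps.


Remove prefix 'out' from 'outlive' to get root 'live'.

live


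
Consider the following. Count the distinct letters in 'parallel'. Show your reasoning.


Unique letters in 'parallel': {a, e, l, p, r} = 5 distinct letters.

5


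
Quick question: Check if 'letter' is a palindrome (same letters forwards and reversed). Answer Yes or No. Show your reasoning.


Forward: 'letter'
Reversed: 'rettel'
They differ.

No


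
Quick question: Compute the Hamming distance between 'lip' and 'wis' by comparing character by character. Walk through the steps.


Alignment:
Position 1: 'l' vs 'w' = DIFFER
Position 2: 'i' vs 'i' = match
Position 3: 'p' vs 's' = DIFFER
Total differences: 2

2


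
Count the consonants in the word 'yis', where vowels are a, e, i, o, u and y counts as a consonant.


Consonants in 'yis': y, s = 2 consonants.

2


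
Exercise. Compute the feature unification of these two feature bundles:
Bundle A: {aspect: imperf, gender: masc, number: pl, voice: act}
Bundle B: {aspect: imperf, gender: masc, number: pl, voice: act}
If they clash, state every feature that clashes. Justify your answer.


Compare features:
aspect: A=imperf vs B=imperf -> unified: imperf
gender: A=masc vs B=masc -> unified: masc
number: A=pl vs B=pl -> unified: pl
voice: A=act vs B=act -> unified: act
No clashes found.

Unified: {aspect: imperf, gender: masc, number: pl, voice: act}


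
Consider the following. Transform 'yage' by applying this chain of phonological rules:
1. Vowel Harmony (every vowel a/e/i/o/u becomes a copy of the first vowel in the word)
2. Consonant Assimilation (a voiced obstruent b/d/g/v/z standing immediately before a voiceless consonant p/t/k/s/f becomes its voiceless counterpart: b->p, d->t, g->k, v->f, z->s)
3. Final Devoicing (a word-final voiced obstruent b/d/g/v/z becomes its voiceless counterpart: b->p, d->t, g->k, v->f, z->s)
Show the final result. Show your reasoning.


Starting form: 'yage'
Rule 1: Vowel Harmony: all vowels become 'a' (matching first vowel). 'yage' -> 'yaga'
Rule 2: Consonant Assimilation: no voiced obstruent (b/d/g/v/z) stands immediately before a voiceless consonant (p/t/k/s/f). No change.
Rule 3: Final Devoicing: the word ends in the vowel 'a', not a consonant. No change.
Final form: 'yaga'

yaga
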